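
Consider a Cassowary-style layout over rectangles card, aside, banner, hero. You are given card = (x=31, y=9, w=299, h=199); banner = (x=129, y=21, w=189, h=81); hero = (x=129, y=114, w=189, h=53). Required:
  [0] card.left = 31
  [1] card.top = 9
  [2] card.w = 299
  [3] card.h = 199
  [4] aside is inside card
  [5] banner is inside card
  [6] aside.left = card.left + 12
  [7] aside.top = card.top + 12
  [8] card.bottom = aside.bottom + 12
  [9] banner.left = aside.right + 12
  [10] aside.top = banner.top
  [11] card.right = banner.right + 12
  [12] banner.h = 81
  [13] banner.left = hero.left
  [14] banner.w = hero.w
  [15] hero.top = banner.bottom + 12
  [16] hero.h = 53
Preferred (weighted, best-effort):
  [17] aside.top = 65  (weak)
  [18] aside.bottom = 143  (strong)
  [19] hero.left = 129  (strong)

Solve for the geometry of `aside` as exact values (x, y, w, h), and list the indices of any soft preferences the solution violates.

aside = (x=43, y=21, w=74, h=175)
violated soft preferences: 17, 18

1. aside.x = 43  [aside.left = card.left + 12]
2. aside.y = 21  [aside.top = card.top + 12]
3. aside.h = 175  [card.bottom = aside.bottom + 12]
4. aside.w = 74  [banner.left = aside.right + 12]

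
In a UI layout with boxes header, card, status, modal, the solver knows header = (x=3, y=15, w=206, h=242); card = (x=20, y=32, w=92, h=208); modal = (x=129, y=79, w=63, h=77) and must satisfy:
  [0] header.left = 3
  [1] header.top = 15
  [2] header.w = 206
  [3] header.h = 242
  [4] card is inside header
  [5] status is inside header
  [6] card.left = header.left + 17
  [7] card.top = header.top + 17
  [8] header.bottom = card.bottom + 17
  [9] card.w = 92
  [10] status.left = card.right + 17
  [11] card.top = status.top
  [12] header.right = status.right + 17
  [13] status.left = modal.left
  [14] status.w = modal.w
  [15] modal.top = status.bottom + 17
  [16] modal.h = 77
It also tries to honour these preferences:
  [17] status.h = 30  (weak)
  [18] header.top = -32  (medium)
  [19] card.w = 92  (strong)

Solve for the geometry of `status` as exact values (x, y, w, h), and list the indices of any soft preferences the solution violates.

status = (x=129, y=32, w=63, h=30)
violated soft preferences: 18

1. status.x = 129  [status.left = card.right + 17]
2. status.y = 32  [card.top = status.top]
3. status.w = 63  [header.right = status.right + 17]
4. status.h = 30  [modal.top = status.bottom + 17]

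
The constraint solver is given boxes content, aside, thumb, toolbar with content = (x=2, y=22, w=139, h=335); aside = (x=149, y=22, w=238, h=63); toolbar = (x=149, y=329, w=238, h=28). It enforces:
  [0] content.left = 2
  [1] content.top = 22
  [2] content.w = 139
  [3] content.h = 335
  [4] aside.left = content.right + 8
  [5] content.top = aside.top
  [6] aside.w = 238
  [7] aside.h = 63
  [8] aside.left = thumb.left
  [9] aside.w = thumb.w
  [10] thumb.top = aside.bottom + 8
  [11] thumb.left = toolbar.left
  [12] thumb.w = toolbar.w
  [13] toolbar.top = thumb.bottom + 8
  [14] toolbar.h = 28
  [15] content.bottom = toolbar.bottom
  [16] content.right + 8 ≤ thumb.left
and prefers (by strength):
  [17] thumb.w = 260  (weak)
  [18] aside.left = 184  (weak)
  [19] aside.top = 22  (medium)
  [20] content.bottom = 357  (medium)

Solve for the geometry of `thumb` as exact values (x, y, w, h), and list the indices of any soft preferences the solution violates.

1. thumb.x = 149  [aside.left = thumb.left]
2. thumb.w = 238  [aside.w = thumb.w]
3. thumb.y = 93  [thumb.top = aside.bottom + 8]
4. thumb.h = 228  [toolbar.top = thumb.bottom + 8]

thumb = (x=149, y=93, w=238, h=228)
violated soft preferences: 17, 18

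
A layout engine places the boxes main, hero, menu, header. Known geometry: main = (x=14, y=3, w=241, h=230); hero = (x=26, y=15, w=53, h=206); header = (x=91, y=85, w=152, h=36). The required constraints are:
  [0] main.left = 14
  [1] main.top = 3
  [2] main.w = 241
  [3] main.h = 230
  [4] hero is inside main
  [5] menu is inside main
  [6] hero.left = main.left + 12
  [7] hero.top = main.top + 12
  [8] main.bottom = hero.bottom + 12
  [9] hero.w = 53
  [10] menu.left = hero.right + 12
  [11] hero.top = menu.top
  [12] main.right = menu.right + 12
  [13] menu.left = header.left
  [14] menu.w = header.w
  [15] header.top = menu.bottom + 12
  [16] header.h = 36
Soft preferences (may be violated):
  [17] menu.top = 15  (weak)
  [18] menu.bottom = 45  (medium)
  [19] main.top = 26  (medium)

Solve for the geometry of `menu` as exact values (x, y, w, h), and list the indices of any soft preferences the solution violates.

1. menu.x = 91  [menu.left = hero.right + 12]
2. menu.y = 15  [hero.top = menu.top]
3. menu.w = 152  [main.right = menu.right + 12]
4. menu.h = 58  [header.top = menu.bottom + 12]

menu = (x=91, y=15, w=152, h=58)
violated soft preferences: 18, 19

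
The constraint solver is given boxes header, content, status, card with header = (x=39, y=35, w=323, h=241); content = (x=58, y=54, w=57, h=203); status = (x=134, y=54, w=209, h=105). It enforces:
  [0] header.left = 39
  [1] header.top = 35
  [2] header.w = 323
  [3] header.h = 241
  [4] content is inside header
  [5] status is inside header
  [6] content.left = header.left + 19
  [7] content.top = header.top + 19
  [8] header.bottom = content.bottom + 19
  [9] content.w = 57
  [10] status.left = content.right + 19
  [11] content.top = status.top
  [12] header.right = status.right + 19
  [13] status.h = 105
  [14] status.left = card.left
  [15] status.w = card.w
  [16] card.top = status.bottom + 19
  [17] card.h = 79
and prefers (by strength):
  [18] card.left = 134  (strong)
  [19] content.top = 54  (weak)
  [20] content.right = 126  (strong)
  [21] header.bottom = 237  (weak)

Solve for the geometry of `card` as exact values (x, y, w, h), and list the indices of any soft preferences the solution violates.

1. card.x = 134  [status.left = card.left]
2. card.w = 209  [status.w = card.w]
3. card.y = 178  [card.top = status.bottom + 19]
4. card.h = 79  [card.h = 79]

card = (x=134, y=178, w=209, h=79)
violated soft preferences: 20, 21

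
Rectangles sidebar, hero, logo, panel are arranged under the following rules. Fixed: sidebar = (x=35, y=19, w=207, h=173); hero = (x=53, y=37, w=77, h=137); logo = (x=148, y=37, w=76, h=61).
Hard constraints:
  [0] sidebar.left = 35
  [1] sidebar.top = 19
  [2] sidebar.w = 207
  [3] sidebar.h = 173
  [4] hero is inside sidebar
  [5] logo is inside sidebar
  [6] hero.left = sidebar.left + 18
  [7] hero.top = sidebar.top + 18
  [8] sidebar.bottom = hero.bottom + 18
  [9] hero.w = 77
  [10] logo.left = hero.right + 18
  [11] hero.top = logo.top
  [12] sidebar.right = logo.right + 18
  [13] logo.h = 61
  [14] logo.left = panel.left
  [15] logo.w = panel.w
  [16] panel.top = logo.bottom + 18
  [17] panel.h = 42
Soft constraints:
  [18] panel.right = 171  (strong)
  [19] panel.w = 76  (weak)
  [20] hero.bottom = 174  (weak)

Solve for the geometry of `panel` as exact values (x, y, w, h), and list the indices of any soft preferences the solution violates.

panel = (x=148, y=116, w=76, h=42)
violated soft preferences: 18

1. panel.x = 148  [logo.left = panel.left]
2. panel.w = 76  [logo.w = panel.w]
3. panel.y = 116  [panel.top = logo.bottom + 18]
4. panel.h = 42  [panel.h = 42]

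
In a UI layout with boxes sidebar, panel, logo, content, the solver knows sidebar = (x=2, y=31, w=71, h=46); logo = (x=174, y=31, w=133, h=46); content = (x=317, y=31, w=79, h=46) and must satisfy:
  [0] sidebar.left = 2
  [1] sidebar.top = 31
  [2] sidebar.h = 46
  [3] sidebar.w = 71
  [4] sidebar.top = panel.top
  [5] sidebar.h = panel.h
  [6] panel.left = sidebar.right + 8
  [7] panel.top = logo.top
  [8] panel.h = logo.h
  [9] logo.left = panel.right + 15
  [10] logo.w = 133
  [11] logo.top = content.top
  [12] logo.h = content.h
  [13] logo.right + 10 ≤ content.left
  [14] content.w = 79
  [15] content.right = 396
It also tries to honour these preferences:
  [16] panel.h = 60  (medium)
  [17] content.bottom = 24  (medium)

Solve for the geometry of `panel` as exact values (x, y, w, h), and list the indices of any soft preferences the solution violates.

1. panel.y = 31  [sidebar.top = panel.top]
2. panel.h = 46  [sidebar.h = panel.h]
3. panel.x = 81  [panel.left = sidebar.right + 8]
4. panel.w = 78  [logo.left = panel.right + 15]

panel = (x=81, y=31, w=78, h=46)
violated soft preferences: 16, 17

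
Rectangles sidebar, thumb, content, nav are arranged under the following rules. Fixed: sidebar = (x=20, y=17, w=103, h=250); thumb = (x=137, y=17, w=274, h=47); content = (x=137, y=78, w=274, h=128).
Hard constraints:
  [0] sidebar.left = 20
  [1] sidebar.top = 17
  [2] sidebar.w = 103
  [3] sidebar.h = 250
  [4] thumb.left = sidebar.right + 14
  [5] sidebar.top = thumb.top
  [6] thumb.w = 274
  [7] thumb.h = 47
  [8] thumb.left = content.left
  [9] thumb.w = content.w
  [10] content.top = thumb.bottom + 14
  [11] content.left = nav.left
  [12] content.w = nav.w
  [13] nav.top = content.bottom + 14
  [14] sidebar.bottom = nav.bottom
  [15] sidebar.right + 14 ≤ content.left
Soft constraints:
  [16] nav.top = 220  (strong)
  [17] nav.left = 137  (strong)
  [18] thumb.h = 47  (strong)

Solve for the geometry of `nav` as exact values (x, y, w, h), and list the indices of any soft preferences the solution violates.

nav = (x=137, y=220, w=274, h=47)
violated soft preferences: none

1. nav.x = 137  [content.left = nav.left]
2. nav.w = 274  [content.w = nav.w]
3. nav.y = 220  [nav.top = content.bottom + 14]
4. nav.h = 47  [sidebar.bottom = nav.bottom]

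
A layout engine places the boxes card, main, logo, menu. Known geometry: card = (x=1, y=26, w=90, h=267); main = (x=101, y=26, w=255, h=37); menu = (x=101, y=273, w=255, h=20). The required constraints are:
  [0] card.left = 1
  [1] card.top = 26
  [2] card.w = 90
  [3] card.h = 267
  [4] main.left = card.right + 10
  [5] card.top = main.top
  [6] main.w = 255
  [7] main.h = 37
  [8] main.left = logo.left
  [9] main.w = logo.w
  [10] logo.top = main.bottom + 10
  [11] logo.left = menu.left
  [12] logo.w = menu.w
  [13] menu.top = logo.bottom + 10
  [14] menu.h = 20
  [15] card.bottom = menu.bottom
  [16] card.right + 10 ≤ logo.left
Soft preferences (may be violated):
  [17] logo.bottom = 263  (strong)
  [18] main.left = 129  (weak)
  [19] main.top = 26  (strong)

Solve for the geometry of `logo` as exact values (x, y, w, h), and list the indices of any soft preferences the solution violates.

1. logo.x = 101  [main.left = logo.left]
2. logo.w = 255  [main.w = logo.w]
3. logo.y = 73  [logo.top = main.bottom + 10]
4. logo.h = 190  [menu.top = logo.bottom + 10]

logo = (x=101, y=73, w=255, h=190)
violated soft preferences: 18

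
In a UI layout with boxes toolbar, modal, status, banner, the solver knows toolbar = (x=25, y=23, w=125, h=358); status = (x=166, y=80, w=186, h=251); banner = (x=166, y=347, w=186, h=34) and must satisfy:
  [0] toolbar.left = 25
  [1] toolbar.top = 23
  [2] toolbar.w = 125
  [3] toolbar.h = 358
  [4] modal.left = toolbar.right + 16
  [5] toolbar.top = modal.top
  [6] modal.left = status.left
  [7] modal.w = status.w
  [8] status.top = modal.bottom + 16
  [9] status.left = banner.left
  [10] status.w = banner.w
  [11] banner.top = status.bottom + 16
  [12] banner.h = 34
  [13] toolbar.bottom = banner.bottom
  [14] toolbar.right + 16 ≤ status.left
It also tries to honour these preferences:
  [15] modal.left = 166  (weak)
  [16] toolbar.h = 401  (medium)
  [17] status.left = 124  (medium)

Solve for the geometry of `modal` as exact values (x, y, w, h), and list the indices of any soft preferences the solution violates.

modal = (x=166, y=23, w=186, h=41)
violated soft preferences: 16, 17

1. modal.x = 166  [modal.left = toolbar.right + 16]
2. modal.y = 23  [toolbar.top = modal.top]
3. modal.w = 186  [modal.w = status.w]
4. modal.h = 41  [status.top = modal.bottom + 16]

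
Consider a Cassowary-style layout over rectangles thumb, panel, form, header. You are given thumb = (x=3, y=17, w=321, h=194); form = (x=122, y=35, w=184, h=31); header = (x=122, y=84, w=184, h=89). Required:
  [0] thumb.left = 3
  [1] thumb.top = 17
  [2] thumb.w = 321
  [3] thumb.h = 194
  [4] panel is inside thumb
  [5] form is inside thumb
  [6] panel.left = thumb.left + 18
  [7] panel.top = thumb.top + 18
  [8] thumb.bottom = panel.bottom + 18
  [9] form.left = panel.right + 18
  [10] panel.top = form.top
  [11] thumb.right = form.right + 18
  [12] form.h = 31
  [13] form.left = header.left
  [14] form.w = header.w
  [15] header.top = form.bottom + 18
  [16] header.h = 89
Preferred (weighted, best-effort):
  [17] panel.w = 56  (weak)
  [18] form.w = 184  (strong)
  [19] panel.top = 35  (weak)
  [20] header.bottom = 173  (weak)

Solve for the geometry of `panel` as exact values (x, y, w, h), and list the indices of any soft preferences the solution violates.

panel = (x=21, y=35, w=83, h=158)
violated soft preferences: 17

1. panel.x = 21  [panel.left = thumb.left + 18]
2. panel.y = 35  [panel.top = thumb.top + 18]
3. panel.h = 158  [thumb.bottom = panel.bottom + 18]
4. panel.w = 83  [form.left = panel.right + 18]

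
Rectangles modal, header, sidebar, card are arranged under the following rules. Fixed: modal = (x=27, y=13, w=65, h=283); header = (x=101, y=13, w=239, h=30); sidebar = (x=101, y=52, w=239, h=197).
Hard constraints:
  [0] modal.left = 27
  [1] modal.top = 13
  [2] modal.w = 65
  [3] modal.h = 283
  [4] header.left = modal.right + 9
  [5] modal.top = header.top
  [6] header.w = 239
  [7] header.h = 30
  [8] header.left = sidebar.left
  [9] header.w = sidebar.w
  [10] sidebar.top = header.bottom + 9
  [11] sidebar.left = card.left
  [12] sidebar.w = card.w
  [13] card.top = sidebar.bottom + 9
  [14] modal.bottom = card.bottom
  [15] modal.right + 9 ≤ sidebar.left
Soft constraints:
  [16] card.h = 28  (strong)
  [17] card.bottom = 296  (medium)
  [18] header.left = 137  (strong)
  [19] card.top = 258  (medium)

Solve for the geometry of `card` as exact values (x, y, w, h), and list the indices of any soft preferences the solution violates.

1. card.x = 101  [sidebar.left = card.left]
2. card.w = 239  [sidebar.w = card.w]
3. card.y = 258  [card.top = sidebar.bottom + 9]
4. card.h = 38  [modal.bottom = card.bottom]

card = (x=101, y=258, w=239, h=38)
violated soft preferences: 16, 18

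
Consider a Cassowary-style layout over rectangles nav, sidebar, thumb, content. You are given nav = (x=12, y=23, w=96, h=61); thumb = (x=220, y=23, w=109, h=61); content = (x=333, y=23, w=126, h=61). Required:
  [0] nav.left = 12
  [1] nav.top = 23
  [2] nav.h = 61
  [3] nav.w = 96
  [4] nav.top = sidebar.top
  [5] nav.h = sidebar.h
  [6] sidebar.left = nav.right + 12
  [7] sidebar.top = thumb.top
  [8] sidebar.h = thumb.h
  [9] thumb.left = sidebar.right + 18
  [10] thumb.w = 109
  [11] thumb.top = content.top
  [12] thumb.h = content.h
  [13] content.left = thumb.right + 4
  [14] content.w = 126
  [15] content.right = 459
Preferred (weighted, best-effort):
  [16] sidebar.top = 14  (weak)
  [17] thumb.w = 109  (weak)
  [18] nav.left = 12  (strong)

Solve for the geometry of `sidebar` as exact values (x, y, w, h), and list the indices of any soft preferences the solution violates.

1. sidebar.y = 23  [nav.top = sidebar.top]
2. sidebar.h = 61  [nav.h = sidebar.h]
3. sidebar.x = 120  [sidebar.left = nav.right + 12]
4. sidebar.w = 82  [thumb.left = sidebar.right + 18]

sidebar = (x=120, y=23, w=82, h=61)
violated soft preferences: 16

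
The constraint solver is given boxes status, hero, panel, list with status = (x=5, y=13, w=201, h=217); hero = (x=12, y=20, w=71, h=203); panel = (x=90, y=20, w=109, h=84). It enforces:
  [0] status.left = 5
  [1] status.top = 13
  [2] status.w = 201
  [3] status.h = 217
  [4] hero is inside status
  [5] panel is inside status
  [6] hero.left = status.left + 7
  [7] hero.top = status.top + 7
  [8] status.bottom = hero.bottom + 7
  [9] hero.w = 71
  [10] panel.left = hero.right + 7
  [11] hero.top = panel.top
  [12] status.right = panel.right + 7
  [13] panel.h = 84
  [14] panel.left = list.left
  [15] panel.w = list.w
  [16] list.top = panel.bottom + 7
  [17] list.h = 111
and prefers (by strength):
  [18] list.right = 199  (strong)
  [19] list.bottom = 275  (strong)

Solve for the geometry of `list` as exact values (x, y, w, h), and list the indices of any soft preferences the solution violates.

1. list.x = 90  [panel.left = list.left]
2. list.w = 109  [panel.w = list.w]
3. list.y = 111  [list.top = panel.bottom + 7]
4. list.h = 111  [list.h = 111]

list = (x=90, y=111, w=109, h=111)
violated soft preferences: 19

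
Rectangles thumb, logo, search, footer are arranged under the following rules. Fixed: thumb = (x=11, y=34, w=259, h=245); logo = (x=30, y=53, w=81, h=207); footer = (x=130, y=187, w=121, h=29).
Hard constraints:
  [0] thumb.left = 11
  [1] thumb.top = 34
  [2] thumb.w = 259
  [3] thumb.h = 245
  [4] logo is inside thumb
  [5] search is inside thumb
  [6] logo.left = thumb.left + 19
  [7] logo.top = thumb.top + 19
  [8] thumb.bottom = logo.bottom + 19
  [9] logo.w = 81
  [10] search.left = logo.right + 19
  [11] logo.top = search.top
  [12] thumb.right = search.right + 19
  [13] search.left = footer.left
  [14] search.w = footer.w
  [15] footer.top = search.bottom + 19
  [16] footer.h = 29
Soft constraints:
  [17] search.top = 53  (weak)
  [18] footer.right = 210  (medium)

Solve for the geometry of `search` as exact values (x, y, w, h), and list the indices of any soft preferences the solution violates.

1. search.x = 130  [search.left = logo.right + 19]
2. search.y = 53  [logo.top = search.top]
3. search.w = 121  [thumb.right = search.right + 19]
4. search.h = 115  [footer.top = search.bottom + 19]

search = (x=130, y=53, w=121, h=115)
violated soft preferences: 18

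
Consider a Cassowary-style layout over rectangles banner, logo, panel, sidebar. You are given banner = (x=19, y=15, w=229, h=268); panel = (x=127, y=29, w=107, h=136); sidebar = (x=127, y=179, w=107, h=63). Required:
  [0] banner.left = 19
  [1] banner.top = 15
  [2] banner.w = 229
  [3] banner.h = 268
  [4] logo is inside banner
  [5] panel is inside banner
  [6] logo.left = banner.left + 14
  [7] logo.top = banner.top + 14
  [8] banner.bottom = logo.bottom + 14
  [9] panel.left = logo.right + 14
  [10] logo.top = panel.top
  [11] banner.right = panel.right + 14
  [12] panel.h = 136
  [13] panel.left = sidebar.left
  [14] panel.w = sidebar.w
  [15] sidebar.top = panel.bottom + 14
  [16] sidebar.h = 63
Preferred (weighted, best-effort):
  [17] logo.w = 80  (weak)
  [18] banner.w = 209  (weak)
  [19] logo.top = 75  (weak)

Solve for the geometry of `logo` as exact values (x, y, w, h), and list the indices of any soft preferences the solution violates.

1. logo.x = 33  [logo.left = banner.left + 14]
2. logo.y = 29  [logo.top = banner.top + 14]
3. logo.h = 240  [banner.bottom = logo.bottom + 14]
4. logo.w = 80  [panel.left = logo.right + 14]

logo = (x=33, y=29, w=80, h=240)
violated soft preferences: 18, 19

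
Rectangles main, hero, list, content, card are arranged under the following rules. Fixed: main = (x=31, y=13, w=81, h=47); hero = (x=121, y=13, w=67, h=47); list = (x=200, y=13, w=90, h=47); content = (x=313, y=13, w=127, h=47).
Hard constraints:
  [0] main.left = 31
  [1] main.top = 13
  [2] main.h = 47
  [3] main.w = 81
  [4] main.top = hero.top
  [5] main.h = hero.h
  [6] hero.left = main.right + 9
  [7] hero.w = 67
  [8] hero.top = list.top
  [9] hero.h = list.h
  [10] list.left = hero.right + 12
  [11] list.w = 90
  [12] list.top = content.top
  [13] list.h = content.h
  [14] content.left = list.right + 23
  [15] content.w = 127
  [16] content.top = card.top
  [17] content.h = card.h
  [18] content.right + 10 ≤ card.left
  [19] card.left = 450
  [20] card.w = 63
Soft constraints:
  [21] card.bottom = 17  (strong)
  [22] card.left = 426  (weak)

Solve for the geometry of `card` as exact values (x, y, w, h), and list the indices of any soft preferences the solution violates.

card = (x=450, y=13, w=63, h=47)
violated soft preferences: 21, 22

1. card.y = 13  [content.top = card.top]
2. card.h = 47  [content.h = card.h]
3. card.x = 450  [card.left = 450]
4. card.w = 63  [card.w = 63]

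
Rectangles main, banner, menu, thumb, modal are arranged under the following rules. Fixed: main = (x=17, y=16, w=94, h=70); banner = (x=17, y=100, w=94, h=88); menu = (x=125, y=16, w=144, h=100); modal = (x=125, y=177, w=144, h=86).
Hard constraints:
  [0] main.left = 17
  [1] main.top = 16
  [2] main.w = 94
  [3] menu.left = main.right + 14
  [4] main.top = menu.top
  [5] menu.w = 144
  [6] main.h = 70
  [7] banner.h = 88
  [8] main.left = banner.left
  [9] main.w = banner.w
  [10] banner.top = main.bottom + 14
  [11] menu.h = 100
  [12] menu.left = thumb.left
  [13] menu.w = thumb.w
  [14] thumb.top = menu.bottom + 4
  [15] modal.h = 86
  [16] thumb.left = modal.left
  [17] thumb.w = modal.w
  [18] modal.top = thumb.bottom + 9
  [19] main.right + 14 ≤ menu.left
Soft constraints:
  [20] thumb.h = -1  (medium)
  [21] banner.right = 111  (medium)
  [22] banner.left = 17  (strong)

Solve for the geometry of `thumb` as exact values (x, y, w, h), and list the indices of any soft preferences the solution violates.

1. thumb.x = 125  [menu.left = thumb.left]
2. thumb.w = 144  [menu.w = thumb.w]
3. thumb.y = 120  [thumb.top = menu.bottom + 4]
4. thumb.h = 48  [modal.top = thumb.bottom + 9]

thumb = (x=125, y=120, w=144, h=48)
violated soft preferences: 20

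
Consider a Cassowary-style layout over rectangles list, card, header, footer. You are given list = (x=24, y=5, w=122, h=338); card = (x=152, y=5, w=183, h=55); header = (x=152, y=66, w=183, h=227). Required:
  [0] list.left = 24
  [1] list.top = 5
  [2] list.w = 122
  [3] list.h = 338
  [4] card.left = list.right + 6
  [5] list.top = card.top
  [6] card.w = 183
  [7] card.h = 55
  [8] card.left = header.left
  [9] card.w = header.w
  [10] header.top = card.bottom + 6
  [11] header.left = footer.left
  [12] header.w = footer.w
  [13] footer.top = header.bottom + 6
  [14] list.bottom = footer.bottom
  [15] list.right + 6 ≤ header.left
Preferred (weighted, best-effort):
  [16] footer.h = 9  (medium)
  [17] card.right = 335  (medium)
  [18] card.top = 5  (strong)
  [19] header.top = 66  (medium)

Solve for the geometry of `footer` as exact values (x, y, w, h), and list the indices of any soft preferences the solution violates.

1. footer.x = 152  [header.left = footer.left]
2. footer.w = 183  [header.w = footer.w]
3. footer.y = 299  [footer.top = header.bottom + 6]
4. footer.h = 44  [list.bottom = footer.bottom]

footer = (x=152, y=299, w=183, h=44)
violated soft preferences: 16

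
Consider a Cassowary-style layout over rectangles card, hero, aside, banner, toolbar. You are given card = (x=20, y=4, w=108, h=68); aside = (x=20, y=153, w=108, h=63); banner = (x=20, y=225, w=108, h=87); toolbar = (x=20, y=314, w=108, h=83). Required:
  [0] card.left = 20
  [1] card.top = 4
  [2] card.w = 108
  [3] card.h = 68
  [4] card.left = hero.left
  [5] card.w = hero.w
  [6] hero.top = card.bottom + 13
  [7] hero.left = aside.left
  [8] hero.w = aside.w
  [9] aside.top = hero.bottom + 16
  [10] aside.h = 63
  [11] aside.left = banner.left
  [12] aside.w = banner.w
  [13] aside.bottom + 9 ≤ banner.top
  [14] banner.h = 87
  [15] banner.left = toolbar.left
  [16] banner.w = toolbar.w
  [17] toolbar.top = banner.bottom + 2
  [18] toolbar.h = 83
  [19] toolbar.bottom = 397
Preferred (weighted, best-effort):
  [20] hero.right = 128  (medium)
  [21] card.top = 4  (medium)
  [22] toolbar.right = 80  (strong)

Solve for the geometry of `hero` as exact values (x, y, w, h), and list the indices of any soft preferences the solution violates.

hero = (x=20, y=85, w=108, h=52)
violated soft preferences: 22

1. hero.x = 20  [card.left = hero.left]
2. hero.w = 108  [card.w = hero.w]
3. hero.y = 85  [hero.top = card.bottom + 13]
4. hero.h = 52  [aside.top = hero.bottom + 16]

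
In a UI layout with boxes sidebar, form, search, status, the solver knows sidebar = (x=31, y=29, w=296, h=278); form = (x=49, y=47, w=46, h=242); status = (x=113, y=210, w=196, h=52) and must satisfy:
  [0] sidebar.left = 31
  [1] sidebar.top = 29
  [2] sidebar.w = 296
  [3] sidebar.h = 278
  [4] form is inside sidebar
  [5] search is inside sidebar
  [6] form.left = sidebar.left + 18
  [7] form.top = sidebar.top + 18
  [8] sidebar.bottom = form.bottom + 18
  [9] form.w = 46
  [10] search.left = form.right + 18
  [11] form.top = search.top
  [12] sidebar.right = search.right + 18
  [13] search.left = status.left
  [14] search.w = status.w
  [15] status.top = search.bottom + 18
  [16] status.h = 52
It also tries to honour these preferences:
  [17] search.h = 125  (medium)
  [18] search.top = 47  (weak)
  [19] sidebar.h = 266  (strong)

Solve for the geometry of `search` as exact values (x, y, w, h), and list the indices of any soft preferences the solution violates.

search = (x=113, y=47, w=196, h=145)
violated soft preferences: 17, 19

1. search.x = 113  [search.left = form.right + 18]
2. search.y = 47  [form.top = search.top]
3. search.w = 196  [sidebar.right = search.right + 18]
4. search.h = 145  [status.top = search.bottom + 18]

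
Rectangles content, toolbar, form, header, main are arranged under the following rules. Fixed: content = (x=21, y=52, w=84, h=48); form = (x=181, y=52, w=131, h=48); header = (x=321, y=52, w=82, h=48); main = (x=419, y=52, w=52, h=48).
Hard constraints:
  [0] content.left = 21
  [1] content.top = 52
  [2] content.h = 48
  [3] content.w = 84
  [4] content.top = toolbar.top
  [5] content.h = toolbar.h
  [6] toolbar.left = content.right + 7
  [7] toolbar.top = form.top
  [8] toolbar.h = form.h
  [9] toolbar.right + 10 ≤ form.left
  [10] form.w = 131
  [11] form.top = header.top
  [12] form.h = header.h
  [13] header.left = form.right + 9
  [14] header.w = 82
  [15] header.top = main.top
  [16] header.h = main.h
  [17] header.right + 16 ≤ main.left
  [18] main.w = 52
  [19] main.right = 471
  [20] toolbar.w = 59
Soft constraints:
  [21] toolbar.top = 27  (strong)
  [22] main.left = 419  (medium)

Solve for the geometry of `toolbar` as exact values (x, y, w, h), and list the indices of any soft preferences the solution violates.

1. toolbar.y = 52  [content.top = toolbar.top]
2. toolbar.h = 48  [content.h = toolbar.h]
3. toolbar.x = 112  [toolbar.left = content.right + 7]
4. toolbar.w = 59  [toolbar.w = 59]

toolbar = (x=112, y=52, w=59, h=48)
violated soft preferences: 21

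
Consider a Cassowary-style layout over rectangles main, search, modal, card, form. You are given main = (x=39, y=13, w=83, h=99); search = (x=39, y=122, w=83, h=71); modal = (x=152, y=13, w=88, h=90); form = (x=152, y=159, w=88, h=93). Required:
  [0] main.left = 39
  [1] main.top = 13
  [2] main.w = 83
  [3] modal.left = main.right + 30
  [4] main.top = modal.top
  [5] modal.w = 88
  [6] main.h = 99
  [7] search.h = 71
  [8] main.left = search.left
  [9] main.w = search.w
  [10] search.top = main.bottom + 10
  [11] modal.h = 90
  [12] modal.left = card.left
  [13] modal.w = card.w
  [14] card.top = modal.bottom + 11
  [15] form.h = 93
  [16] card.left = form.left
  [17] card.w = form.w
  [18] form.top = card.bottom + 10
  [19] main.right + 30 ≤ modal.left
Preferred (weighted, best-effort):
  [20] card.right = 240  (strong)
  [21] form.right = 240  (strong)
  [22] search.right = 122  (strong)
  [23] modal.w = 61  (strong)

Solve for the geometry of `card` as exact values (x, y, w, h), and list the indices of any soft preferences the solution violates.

card = (x=152, y=114, w=88, h=35)
violated soft preferences: 23

1. card.x = 152  [modal.left = card.left]
2. card.w = 88  [modal.w = card.w]
3. card.y = 114  [card.top = modal.bottom + 11]
4. card.h = 35  [form.top = card.bottom + 10]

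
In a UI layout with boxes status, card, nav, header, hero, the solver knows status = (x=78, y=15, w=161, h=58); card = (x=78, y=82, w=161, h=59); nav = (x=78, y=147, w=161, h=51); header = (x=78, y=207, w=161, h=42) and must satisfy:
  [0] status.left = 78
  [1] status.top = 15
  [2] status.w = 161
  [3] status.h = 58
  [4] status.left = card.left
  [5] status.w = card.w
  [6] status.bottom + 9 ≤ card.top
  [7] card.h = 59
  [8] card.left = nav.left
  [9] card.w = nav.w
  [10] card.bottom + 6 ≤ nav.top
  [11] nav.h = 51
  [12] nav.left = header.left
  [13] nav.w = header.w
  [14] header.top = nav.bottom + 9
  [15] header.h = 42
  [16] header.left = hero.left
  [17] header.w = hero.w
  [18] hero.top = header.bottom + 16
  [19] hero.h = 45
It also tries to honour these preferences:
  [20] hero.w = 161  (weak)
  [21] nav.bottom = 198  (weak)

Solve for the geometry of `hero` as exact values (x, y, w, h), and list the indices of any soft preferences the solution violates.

hero = (x=78, y=265, w=161, h=45)
violated soft preferences: none

1. hero.x = 78  [header.left = hero.left]
2. hero.w = 161  [header.w = hero.w]
3. hero.y = 265  [hero.top = header.bottom + 16]
4. hero.h = 45  [hero.h = 45]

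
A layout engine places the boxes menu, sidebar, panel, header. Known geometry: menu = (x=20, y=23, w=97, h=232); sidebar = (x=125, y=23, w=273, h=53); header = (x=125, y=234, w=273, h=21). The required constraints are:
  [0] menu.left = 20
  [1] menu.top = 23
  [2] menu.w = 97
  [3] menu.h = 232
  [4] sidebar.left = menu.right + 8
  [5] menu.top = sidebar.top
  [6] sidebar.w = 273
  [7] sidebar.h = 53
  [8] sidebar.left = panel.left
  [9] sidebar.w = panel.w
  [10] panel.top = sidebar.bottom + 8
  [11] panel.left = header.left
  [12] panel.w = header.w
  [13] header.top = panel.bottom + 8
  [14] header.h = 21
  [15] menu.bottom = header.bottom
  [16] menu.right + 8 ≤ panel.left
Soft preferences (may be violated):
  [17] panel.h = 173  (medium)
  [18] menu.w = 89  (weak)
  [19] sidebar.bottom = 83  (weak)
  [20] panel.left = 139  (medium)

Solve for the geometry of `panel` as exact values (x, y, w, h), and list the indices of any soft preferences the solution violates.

panel = (x=125, y=84, w=273, h=142)
violated soft preferences: 17, 18, 19, 20

1. panel.x = 125  [sidebar.left = panel.left]
2. panel.w = 273  [sidebar.w = panel.w]
3. panel.y = 84  [panel.top = sidebar.bottom + 8]
4. panel.h = 142  [header.top = panel.bottom + 8]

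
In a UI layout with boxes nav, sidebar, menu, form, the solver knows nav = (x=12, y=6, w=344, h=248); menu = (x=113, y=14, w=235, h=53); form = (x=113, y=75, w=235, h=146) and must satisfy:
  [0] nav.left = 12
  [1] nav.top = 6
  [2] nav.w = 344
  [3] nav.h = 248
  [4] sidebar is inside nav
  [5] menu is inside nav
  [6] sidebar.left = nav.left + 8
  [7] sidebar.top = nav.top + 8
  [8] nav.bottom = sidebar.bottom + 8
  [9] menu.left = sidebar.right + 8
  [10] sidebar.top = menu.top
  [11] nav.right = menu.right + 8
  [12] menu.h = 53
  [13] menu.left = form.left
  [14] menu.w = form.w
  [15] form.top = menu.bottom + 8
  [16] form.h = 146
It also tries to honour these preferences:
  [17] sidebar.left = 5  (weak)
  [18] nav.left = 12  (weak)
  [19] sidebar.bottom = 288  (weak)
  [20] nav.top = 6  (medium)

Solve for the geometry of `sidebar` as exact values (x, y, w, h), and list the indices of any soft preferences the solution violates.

1. sidebar.x = 20  [sidebar.left = nav.left + 8]
2. sidebar.y = 14  [sidebar.top = nav.top + 8]
3. sidebar.h = 232  [nav.bottom = sidebar.bottom + 8]
4. sidebar.w = 85  [menu.left = sidebar.right + 8]

sidebar = (x=20, y=14, w=85, h=232)
violated soft preferences: 17, 19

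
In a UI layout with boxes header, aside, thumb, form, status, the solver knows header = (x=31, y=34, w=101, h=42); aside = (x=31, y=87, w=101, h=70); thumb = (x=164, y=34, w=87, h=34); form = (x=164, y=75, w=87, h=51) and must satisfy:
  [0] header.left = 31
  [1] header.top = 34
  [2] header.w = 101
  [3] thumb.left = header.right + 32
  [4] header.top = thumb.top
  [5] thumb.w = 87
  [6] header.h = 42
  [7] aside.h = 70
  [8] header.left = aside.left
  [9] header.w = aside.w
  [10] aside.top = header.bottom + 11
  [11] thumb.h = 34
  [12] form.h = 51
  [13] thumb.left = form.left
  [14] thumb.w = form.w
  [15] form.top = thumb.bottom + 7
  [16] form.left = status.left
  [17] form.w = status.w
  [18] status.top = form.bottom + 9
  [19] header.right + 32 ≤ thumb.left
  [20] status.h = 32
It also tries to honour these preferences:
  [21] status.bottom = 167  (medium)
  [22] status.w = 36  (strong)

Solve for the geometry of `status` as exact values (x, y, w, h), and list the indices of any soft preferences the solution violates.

1. status.x = 164  [form.left = status.left]
2. status.w = 87  [form.w = status.w]
3. status.y = 135  [status.top = form.bottom + 9]
4. status.h = 32  [status.h = 32]

status = (x=164, y=135, w=87, h=32)
violated soft preferences: 22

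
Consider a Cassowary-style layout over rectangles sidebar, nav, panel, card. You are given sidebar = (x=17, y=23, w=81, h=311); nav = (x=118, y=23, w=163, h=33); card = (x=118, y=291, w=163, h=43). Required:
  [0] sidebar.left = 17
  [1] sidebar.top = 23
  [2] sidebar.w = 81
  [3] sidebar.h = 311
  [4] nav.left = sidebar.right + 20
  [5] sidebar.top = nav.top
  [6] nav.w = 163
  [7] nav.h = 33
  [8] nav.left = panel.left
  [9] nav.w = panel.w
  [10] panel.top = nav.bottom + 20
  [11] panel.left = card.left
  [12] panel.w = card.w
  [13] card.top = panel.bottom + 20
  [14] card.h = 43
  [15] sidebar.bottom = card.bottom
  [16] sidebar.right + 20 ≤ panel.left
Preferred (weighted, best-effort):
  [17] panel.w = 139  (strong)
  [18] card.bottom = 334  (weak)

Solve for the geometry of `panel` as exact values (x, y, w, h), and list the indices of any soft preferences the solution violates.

panel = (x=118, y=76, w=163, h=195)
violated soft preferences: 17

1. panel.x = 118  [nav.left = panel.left]
2. panel.w = 163  [nav.w = panel.w]
3. panel.y = 76  [panel.top = nav.bottom + 20]
4. panel.h = 195  [card.top = panel.bottom + 20]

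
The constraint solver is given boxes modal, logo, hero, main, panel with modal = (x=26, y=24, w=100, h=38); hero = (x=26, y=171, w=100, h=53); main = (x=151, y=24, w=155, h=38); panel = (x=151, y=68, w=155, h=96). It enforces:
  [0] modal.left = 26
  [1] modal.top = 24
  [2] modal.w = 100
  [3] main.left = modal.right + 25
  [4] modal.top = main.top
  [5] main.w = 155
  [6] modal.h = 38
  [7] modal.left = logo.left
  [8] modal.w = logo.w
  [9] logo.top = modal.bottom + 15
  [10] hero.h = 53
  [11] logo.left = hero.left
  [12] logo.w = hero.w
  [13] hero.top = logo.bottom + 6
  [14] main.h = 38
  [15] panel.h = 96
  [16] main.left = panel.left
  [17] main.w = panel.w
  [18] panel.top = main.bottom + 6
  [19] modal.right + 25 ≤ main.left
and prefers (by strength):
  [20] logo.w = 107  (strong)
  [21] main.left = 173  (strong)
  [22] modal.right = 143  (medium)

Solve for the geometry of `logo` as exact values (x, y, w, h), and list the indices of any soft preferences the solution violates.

1. logo.x = 26  [modal.left = logo.left]
2. logo.w = 100  [modal.w = logo.w]
3. logo.y = 77  [logo.top = modal.bottom + 15]
4. logo.h = 88  [hero.top = logo.bottom + 6]

logo = (x=26, y=77, w=100, h=88)
violated soft preferences: 20, 21, 22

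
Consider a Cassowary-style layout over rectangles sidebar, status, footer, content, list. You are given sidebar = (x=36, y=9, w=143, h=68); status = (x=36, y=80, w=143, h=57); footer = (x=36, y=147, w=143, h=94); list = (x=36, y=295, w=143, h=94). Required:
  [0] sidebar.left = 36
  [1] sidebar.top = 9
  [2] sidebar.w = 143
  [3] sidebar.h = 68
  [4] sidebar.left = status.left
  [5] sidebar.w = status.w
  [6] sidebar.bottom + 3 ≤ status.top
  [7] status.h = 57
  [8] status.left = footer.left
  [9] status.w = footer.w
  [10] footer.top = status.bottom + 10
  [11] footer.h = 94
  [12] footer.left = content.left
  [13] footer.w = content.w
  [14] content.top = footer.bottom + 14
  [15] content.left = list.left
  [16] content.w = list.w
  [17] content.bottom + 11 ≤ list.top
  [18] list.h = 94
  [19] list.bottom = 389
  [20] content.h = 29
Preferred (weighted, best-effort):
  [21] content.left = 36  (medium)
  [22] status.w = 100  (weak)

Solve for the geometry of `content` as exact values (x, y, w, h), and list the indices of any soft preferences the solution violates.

content = (x=36, y=255, w=143, h=29)
violated soft preferences: 22

1. content.x = 36  [footer.left = content.left]
2. content.w = 143  [footer.w = content.w]
3. content.y = 255  [content.top = footer.bottom + 14]
4. content.h = 29  [content.h = 29]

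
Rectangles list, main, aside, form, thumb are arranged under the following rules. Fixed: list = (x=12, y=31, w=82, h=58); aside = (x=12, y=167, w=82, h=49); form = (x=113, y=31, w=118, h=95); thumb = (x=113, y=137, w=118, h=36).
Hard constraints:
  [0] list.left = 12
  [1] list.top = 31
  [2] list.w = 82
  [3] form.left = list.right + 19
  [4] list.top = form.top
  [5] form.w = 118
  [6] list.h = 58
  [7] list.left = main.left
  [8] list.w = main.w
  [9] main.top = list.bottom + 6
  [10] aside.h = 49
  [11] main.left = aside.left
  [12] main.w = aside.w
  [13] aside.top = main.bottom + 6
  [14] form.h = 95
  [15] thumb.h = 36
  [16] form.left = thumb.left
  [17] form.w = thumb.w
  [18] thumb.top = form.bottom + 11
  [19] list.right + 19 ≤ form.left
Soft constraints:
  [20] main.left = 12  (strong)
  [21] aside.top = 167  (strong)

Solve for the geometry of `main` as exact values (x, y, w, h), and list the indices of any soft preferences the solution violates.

main = (x=12, y=95, w=82, h=66)
violated soft preferences: none

1. main.x = 12  [list.left = main.left]
2. main.w = 82  [list.w = main.w]
3. main.y = 95  [main.top = list.bottom + 6]
4. main.h = 66  [aside.top = main.bottom + 6]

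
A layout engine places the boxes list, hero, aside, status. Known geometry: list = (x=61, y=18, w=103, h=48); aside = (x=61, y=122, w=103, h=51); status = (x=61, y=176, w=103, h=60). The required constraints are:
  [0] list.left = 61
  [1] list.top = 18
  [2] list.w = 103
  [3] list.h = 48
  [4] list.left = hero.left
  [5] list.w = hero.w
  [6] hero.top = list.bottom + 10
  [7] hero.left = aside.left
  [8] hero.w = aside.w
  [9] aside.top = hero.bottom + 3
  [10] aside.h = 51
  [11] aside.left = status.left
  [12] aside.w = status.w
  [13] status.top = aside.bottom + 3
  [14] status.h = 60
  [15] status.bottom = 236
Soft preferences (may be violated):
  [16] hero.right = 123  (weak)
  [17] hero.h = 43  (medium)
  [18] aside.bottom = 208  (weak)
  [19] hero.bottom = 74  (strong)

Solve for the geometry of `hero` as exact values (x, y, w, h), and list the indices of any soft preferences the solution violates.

1. hero.x = 61  [list.left = hero.left]
2. hero.w = 103  [list.w = hero.w]
3. hero.y = 76  [hero.top = list.bottom + 10]
4. hero.h = 43  [aside.top = hero.bottom + 3]

hero = (x=61, y=76, w=103, h=43)
violated soft preferences: 16, 18, 19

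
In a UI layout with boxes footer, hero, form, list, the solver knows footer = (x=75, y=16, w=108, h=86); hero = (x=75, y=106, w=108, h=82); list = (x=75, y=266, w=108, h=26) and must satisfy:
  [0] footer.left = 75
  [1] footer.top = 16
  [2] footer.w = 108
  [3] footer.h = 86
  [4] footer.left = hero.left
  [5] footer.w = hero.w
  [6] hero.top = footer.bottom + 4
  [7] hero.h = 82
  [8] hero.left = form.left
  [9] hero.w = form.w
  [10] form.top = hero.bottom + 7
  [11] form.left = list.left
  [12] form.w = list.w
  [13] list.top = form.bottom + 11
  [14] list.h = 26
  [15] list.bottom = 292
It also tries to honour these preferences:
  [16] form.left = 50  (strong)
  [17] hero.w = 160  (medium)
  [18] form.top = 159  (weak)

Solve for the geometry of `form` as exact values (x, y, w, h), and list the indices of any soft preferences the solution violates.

1. form.x = 75  [hero.left = form.left]
2. form.w = 108  [hero.w = form.w]
3. form.y = 195  [form.top = hero.bottom + 7]
4. form.h = 60  [list.top = form.bottom + 11]

form = (x=75, y=195, w=108, h=60)
violated soft preferences: 16, 17, 18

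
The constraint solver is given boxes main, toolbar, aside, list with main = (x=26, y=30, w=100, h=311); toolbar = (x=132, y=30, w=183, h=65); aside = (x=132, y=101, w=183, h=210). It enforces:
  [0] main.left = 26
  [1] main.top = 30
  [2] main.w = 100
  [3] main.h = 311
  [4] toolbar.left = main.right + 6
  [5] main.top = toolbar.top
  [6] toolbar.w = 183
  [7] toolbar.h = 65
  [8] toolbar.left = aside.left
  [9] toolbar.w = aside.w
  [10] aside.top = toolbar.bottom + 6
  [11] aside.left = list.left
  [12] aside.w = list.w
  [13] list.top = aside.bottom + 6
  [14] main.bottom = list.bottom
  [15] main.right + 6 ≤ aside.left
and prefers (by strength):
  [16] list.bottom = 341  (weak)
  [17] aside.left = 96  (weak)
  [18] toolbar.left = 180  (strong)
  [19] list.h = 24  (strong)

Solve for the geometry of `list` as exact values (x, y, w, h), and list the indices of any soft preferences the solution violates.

list = (x=132, y=317, w=183, h=24)
violated soft preferences: 17, 18

1. list.x = 132  [aside.left = list.left]
2. list.w = 183  [aside.w = list.w]
3. list.y = 317  [list.top = aside.bottom + 6]
4. list.h = 24  [main.bottom = list.bottom]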